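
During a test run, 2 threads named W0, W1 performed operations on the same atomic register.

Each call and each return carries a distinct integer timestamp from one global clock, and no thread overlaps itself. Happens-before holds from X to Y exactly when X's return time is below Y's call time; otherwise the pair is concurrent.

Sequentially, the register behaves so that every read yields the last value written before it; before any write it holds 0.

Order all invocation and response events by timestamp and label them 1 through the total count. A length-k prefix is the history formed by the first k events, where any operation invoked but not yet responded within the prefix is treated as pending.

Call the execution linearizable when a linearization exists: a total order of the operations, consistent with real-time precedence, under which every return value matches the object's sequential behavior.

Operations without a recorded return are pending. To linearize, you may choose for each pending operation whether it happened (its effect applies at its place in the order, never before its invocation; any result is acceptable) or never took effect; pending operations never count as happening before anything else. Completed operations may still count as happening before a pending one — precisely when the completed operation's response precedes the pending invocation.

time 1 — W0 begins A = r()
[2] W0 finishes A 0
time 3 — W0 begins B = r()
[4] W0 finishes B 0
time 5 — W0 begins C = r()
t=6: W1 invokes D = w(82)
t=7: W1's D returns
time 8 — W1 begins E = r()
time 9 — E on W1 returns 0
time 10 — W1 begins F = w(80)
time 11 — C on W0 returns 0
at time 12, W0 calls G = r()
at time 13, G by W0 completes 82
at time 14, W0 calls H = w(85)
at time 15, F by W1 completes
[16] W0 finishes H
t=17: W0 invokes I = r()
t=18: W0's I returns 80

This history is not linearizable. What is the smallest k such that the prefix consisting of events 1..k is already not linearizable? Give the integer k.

9

one valid order for events 1..8 is A, B, C, D:
step 1: A r() → 0 — value 0
step 2: B r() → 0 — value 0
step 3: C r() (pending, included) — value 0
step 4: D w(82) — value 82
adding event 9 (E responds at 9) leaves no legal real-time order
no completion choice of the 1 pending operation (C) rescues it — every subset was tried
take A, B, D, E (pending dropped): step 4 already fails, because E r() → 0 cannot occur there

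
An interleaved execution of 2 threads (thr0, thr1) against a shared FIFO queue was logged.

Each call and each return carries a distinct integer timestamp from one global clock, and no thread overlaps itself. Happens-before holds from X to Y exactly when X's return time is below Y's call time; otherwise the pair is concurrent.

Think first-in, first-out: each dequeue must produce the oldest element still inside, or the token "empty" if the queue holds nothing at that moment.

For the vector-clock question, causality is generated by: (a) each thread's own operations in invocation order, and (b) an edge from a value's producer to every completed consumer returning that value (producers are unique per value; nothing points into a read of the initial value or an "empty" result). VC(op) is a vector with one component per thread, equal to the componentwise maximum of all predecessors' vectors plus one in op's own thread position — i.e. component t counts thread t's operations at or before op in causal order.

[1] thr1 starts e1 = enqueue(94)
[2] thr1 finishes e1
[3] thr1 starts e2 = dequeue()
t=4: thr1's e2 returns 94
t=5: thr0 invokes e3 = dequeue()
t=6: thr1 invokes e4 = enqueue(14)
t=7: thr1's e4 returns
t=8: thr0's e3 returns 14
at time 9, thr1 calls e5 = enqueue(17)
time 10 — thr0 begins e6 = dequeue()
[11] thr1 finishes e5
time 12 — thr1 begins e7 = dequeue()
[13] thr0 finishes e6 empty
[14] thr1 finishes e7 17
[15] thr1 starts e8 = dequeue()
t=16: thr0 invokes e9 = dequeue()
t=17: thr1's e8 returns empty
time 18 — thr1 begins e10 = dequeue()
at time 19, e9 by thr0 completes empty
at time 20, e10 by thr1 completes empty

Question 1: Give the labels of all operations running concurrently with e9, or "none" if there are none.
e9 spans [16,19]: anything still running between times 16 and 19 counts as concurrent
e1 [1,2]: before
e2 [3,4]: before
e3 [5,8]: before
e4 [6,7]: before
e5 [9,11]: before
e6 [10,13]: before
e7 [12,14]: before
e8 [15,17]: concurrent
e10 [18,20]: concurrent

e10, e8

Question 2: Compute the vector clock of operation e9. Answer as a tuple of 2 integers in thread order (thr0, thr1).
root op e1, invoked 1: fresh clock plus thr1's own tick → (0, 1)
from VC(e1)=(0, 1), e2 (invoked 3) maxes components and bumps thr1 → (0, 2)
from VC(e2)=(0, 2), e4 (invoked 6) maxes components and bumps thr1 → (0, 3)
from VC(e4)=(0, 3), e5 (invoked 9) maxes components and bumps thr1 → (0, 4)
from VC(e4)=(0, 3), e3 (invoked 5) maxes components and bumps thr0 → (1, 3)
from VC(e5)=(0, 4), e7 (invoked 12) maxes components and bumps thr1 → (0, 5)
from VC(e3)=(1, 3), e6 (invoked 10) maxes components and bumps thr0 → (2, 3)
from VC(e7)=(0, 5), e8 (invoked 15) maxes components and bumps thr1 → (0, 6)
from VC(e6)=(2, 3), e9 (invoked 16) maxes components and bumps thr0 → (3, 3)
from VC(e8)=(0, 6), e10 (invoked 18) maxes components and bumps thr1 → (0, 7)
target: VC(e9) = (3, 3)

(3, 3)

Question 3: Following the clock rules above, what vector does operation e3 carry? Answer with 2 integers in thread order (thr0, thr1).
invoked at 1, e1 has no predecessors; its own thr1 bump gives (0, 1)
e2 (invocation 3): componentwise max over VC(e1)=(0, 1), +1 at thr1, giving (0, 2)
e4 (invocation 6): componentwise max over VC(e2)=(0, 2), +1 at thr1, giving (0, 3)
e5 (invocation 9): componentwise max over VC(e4)=(0, 3), +1 at thr1, giving (0, 4)
e3 (invocation 5): componentwise max over VC(e4)=(0, 3), +1 at thr0, giving (1, 3)
e7 (invocation 12): componentwise max over VC(e5)=(0, 4), +1 at thr1, giving (0, 5)
e6 (invocation 10): componentwise max over VC(e3)=(1, 3), +1 at thr0, giving (2, 3)
e8 (invocation 15): componentwise max over VC(e7)=(0, 5), +1 at thr1, giving (0, 6)
e9 (invocation 16): componentwise max over VC(e6)=(2, 3), +1 at thr0, giving (3, 3)
e10 (invocation 18): componentwise max over VC(e8)=(0, 6), +1 at thr1, giving (0, 7)
target: VC(e3) = (1, 3)

(1, 3)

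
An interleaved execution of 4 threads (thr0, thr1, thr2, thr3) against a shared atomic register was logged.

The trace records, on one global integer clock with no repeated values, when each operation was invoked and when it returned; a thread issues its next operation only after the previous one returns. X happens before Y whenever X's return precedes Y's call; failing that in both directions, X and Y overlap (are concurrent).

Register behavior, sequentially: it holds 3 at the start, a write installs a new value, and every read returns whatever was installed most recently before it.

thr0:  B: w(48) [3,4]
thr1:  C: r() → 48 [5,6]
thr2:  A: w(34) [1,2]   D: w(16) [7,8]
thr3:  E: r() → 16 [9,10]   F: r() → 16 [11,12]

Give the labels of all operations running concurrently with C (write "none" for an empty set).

C runs from 5 to 6; window-overlapping ops are concurrent
A [1,2]: before
B [3,4]: before
D [7,8]: after
E [9,10]: after
F [11,12]: after

none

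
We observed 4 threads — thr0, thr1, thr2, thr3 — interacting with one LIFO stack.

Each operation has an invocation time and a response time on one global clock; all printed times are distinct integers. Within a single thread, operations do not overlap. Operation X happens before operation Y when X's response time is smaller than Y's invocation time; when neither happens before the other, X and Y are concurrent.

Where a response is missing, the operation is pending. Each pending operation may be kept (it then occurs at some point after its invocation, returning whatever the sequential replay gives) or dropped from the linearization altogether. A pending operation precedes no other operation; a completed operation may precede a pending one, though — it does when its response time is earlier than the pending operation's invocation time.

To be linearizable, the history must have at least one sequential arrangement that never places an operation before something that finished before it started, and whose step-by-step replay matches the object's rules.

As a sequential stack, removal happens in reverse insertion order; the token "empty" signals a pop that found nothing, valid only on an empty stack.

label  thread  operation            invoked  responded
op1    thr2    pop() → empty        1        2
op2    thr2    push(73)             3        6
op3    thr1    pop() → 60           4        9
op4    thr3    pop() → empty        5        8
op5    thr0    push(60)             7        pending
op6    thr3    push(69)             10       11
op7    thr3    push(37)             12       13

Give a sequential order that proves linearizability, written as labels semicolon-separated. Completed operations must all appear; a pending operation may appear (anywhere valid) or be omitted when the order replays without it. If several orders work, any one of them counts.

1. op1 pop() → empty, leaving stack <>
2. op4 pop() → empty, leaving stack <>
3. op2 push(73), leaving stack <73>
4. op5 push(60) (pending, included), leaving stack <73,60>
5. op3 pop() → 60, leaving stack <73>
6. op6 push(69), leaving stack <73,69>
7. op7 push(37), leaving stack <73,69,37>

op1; op4; op2; op5; op3; op6; op7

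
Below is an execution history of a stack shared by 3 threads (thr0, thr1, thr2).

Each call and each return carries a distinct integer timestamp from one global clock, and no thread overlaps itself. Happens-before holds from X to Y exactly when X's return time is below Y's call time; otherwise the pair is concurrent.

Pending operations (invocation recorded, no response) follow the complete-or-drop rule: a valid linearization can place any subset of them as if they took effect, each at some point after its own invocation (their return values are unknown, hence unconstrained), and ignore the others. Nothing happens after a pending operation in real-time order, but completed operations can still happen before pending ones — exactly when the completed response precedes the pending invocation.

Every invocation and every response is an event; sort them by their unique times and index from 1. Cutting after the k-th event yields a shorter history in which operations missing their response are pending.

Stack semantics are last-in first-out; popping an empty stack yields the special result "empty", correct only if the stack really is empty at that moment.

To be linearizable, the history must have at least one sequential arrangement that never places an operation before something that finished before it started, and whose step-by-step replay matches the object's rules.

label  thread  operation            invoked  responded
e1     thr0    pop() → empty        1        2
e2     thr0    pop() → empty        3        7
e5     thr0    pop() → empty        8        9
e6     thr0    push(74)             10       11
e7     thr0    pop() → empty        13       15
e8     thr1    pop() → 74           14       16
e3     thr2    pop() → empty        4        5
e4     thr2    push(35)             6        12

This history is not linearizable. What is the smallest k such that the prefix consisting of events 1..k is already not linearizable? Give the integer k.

events 1..14 are still linearizable — one witness is e1, e2, e3, e5, e4, e6:
1. e1 pop() → empty, leaving stack <>
2. e2 pop() → empty, leaving stack <>
3. e3 pop() → empty, leaving stack <>
4. e5 pop() → empty, leaving stack <>
5. e4 push(35), leaving stack <35>
6. e6 push(74), leaving stack <35,74>
adding event 15 (e7 responds at 15) leaves no legal real-time order
including or dropping the 1 pending operation (e8) in any combination fails
take e1, e2, e3, e4, e5, e6, e7 (pending dropped): step 5 already fails, because e5 pop() → empty cannot occur there
take e1, e2, e3, e5, e4, e6, e7 (pending dropped): step 7 already fails, because e7 pop() → empty cannot occur there

15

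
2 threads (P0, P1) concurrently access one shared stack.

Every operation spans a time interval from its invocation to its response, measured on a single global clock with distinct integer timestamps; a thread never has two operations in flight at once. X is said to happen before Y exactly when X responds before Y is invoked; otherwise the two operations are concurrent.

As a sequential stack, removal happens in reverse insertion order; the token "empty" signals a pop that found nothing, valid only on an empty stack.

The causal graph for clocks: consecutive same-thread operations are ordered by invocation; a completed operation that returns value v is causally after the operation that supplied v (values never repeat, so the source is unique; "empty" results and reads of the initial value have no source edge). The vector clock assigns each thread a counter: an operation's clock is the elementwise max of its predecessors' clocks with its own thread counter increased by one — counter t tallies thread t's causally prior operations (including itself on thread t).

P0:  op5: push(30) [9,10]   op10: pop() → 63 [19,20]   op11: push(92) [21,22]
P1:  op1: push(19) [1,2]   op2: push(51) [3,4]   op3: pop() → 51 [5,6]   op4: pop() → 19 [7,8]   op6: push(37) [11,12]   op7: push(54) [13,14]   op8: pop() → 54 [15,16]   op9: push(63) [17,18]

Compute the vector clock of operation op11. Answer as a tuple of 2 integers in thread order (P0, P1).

(3, 8)

no predecessors for op1 (invoked 1): P1 increments from zero → (0, 1)
no predecessors for op5 (invoked 9): P0 increments from zero → (1, 0)
op2 (invocation 3): componentwise max over VC(op1)=(0, 1), +1 at P1, giving (0, 2)
op3 (invocation 5): componentwise max over VC(op2)=(0, 2), +1 at P1, giving (0, 3)
op4 (invocation 7): componentwise max over VC(op1)=(0, 1), VC(op3)=(0, 3), +1 at P1, giving (0, 4)
op6 (invocation 11): componentwise max over VC(op4)=(0, 4), +1 at P1, giving (0, 5)
op7 (invocation 13): componentwise max over VC(op6)=(0, 5), +1 at P1, giving (0, 6)
op8 (invocation 15): componentwise max over VC(op7)=(0, 6), +1 at P1, giving (0, 7)
op9 (invocation 17): componentwise max over VC(op8)=(0, 7), +1 at P1, giving (0, 8)
op10 (invocation 19): componentwise max over VC(op5)=(1, 0), VC(op9)=(0, 8), +1 at P0, giving (2, 8)
op11 (invocation 21): componentwise max over VC(op10)=(2, 8), +1 at P0, giving (3, 8)
target: VC(op11) = (3, 8)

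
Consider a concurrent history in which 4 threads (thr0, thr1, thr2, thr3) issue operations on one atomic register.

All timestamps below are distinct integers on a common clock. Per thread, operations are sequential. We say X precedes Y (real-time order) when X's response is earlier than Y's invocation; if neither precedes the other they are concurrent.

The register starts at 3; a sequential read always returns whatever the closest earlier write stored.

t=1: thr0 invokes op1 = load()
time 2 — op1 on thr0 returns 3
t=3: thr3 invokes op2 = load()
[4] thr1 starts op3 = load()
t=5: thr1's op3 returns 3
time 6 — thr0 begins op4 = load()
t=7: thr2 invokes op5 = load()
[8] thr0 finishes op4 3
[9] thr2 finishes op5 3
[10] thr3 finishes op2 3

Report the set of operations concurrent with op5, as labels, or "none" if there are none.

op2, op4

op5 runs from 7 to 9; window-overlapping ops are concurrent
op1 [1,2]: before
op2 [3,10]: concurrent
op3 [4,5]: before
op4 [6,8]: concurrent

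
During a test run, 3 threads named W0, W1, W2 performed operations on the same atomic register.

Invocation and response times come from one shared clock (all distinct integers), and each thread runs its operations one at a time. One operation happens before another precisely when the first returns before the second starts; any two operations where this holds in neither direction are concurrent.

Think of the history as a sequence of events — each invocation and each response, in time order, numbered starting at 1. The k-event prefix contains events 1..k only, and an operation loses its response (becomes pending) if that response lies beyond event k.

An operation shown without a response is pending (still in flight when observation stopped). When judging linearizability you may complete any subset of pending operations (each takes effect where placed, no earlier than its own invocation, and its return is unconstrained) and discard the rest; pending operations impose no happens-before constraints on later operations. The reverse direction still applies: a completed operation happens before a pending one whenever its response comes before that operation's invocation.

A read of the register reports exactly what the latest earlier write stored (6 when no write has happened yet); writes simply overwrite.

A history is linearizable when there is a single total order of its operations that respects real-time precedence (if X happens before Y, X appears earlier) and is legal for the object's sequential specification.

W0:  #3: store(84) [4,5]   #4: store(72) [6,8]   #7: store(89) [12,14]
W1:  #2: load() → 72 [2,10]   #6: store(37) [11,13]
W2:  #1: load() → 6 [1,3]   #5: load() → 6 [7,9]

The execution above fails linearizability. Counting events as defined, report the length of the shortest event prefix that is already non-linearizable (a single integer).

9

events 1..8 are linearizable, e.g. via #1, #2, #3, #4:
1. #1 load() → 6, leaving value 6
2. #2 load() (pending, included), leaving value 6
3. #3 store(84), leaving value 84
4. #4 store(72), leaving value 72
with event 9 included (#5 responding at time 9), all real-time-consistent orders fail
including or dropping the 1 pending operation (#2) in any combination fails
for example #1, #3, #4, #5 (pending dropped) fails at step 4: #5 load() → 6 is not legal there
for example #1, #3, #5, #4 (pending dropped) fails at step 3: #5 load() → 6 is not legal there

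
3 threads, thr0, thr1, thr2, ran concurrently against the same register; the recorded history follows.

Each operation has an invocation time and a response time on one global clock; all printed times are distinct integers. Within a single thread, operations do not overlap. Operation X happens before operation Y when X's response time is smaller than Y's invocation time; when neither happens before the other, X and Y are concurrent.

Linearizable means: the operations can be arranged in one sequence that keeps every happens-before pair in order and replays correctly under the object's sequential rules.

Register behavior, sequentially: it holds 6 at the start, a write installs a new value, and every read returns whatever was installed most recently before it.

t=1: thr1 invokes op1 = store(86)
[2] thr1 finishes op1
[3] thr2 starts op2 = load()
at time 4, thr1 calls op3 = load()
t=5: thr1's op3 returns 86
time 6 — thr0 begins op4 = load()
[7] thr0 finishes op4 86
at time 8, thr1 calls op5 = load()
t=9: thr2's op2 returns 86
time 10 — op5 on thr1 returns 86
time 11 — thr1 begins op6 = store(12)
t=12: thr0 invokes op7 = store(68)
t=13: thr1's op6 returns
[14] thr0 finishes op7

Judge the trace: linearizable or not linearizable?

a witness: op1, op2, op3, op4, op5, op6, op7
1. op1 store(86), leaving value 86
2. op2 load() → 86, leaving value 86
3. op3 load() → 86, leaving value 86
4. op4 load() → 86, leaving value 86
5. op5 load() → 86, leaving value 86
6. op6 store(12), leaving value 12
7. op7 store(68), leaving value 68

linearizable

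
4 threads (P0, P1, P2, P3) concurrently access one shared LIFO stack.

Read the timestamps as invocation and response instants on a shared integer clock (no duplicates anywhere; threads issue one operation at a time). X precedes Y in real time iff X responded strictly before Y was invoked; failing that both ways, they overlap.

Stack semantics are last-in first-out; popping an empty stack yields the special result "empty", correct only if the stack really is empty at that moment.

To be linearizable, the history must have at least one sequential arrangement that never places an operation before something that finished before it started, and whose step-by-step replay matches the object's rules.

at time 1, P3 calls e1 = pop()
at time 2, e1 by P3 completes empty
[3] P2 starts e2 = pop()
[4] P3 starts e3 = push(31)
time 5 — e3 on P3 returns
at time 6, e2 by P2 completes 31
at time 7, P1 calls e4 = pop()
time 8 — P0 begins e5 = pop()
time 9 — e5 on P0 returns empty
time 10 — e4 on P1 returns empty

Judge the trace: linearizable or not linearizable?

one valid linearization: e1, e3, e2, e4, e5
after step 1 (e1 pop() → empty): stack <>
after step 2 (e3 push(31)): stack <31>
after step 3 (e2 pop() → 31): stack <>
after step 4 (e4 pop() → empty): stack <>
after step 5 (e5 pop() → empty): stack <>

linearizable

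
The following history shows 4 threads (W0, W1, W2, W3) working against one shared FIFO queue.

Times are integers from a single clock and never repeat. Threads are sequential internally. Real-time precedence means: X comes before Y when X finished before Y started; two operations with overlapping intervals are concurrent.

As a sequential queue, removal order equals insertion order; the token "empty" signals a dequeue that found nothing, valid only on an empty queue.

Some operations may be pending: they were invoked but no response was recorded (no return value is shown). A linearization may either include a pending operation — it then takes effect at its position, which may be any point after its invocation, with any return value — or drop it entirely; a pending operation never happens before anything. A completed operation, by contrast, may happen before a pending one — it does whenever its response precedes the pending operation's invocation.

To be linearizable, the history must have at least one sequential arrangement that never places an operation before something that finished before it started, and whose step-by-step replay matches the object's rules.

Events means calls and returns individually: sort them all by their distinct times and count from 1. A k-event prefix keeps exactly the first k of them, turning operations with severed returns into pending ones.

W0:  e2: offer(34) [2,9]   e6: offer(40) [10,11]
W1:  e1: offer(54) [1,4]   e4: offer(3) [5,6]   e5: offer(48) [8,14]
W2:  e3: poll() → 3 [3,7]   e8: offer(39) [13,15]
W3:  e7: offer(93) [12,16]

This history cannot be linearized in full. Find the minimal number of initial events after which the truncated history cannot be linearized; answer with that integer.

a valid linearization of events 1..6 exists, for instance e1, e2, e3, e4:
after step 1 (e1 offer(54)): queue <54>
after step 2 (e2 offer(34) (pending, included)): queue <54,34>
after step 3 (e3 poll() (pending, included)): queue <34>
after step 4 (e4 offer(3)): queue <34,3>
at event 7 (e3's time-7 response) nothing linearizes any more
no escape via the 1 pending operation (e2): every completion choice fails
e.g. e1, e3, e4 (pending dropped): illegal at step 2, since e3 poll() → 3 cannot apply there
e.g. e1, e4, e3 (pending dropped): illegal at step 3, since e3 poll() → 3 cannot apply there

7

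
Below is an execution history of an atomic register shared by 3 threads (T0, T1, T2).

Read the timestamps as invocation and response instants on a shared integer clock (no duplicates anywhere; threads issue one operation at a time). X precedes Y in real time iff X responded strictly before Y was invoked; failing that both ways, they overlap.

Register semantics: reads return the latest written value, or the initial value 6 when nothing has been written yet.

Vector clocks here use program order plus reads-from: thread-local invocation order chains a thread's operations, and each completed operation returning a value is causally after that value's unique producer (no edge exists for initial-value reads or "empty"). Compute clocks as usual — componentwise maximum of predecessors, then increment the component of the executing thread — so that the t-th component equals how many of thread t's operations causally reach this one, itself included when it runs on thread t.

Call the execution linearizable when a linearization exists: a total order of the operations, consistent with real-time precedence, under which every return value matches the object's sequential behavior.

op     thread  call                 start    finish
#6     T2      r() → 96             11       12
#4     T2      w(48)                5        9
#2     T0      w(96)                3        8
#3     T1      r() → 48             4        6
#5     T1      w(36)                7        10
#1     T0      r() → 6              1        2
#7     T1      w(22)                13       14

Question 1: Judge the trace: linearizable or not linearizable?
linearizable

one valid linearization: #1, #4, #3, #5, #2, #6, #7
after step 1 (#1 r() → 6): value 6
after step 2 (#4 w(48)): value 48
after step 3 (#3 r() → 48): value 48
after step 4 (#5 w(36)): value 36
after step 5 (#2 w(96)): value 96
after step 6 (#6 r() → 96): value 96
after step 7 (#7 w(22)): value 22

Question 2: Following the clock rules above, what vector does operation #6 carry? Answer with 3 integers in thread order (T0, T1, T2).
Answer: (2, 0, 2)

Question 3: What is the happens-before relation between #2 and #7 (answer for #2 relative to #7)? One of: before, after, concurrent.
Answer: before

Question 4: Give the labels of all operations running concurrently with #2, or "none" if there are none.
Answer: #3, #4, #5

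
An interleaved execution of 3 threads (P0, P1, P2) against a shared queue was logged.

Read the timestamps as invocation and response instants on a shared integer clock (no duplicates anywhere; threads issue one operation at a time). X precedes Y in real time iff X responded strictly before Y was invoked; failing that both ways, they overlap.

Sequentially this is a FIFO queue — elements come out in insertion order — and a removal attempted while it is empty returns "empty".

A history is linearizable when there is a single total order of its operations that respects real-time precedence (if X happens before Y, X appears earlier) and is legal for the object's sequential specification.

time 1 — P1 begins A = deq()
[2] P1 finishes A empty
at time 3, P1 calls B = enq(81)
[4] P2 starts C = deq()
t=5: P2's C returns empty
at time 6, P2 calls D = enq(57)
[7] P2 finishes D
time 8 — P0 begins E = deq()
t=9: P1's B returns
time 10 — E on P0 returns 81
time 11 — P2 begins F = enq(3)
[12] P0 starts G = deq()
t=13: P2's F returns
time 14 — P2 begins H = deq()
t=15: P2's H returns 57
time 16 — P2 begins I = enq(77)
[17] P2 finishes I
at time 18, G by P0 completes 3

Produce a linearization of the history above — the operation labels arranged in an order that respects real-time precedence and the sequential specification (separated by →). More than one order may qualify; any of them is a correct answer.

A → C → B → D → E → F → H → G → I

step 1: A deq() → empty — queue <>
step 2: C deq() → empty — queue <>
step 3: B enq(81) — queue <81>
step 4: D enq(57) — queue <81,57>
step 5: E deq() → 81 — queue <57>
step 6: F enq(3) — queue <57,3>
step 7: H deq() → 57 — queue <3>
step 8: G deq() → 3 — queue <>
step 9: I enq(77) — queue <77>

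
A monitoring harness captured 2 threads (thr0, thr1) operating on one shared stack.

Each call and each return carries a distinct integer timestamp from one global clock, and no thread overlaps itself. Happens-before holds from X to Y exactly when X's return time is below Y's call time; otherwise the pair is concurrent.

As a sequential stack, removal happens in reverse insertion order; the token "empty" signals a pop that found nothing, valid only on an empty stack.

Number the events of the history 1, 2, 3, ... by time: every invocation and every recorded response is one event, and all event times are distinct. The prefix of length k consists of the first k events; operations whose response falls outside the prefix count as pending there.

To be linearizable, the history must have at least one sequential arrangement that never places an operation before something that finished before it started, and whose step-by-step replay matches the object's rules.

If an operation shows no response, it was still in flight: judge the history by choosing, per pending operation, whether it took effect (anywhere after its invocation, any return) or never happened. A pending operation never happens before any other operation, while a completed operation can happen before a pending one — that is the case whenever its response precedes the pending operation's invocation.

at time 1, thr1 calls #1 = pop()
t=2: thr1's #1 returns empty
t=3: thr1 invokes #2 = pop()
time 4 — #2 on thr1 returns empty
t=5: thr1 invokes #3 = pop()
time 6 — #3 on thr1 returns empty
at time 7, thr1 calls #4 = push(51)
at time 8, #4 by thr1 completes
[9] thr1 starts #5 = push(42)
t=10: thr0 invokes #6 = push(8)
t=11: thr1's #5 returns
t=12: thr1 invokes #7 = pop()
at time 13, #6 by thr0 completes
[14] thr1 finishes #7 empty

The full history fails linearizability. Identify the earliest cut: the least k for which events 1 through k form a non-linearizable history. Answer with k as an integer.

events 1..13 are linearizable, e.g. via #1, #2, #3, #4, #5, #6:
1. #1 pop() → empty, leaving stack <>
2. #2 pop() → empty, leaving stack <>
3. #3 pop() → empty, leaving stack <>
4. #4 push(51), leaving stack <51>
5. #5 push(42), leaving stack <51,42>
6. #6 push(8), leaving stack <51,42,8>
event 14 — #7's response, time 14 — after it, nothing linearizes
for example #1, #2, #3, #4, #5, #6, #7 fails at step 7: #7 pop() → empty is not legal there
for example #1, #2, #3, #4, #5, #7, #6 fails at step 6: #7 pop() → empty is not legal there

14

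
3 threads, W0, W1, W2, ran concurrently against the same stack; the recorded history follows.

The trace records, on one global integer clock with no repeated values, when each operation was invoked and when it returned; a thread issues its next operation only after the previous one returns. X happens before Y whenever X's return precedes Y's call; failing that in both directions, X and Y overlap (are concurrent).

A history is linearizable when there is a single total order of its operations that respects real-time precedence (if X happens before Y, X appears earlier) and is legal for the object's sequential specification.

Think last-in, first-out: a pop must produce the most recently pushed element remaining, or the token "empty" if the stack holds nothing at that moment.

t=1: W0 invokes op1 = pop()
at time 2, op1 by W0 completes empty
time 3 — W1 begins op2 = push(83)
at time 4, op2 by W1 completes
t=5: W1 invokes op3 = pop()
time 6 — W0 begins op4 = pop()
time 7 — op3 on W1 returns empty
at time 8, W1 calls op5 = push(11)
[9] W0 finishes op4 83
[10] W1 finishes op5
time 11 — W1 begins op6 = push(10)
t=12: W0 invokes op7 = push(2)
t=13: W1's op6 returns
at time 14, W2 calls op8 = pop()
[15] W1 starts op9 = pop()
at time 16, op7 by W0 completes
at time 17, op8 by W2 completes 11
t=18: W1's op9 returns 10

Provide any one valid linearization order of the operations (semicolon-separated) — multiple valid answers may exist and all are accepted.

op1; op2; op4; op3; op5; op6; op9; op8; op7

step 1: op1 pop() → empty — stack <>
step 2: op2 push(83) — stack <83>
step 3: op4 pop() → 83 — stack <>
step 4: op3 pop() → empty — stack <>
step 5: op5 push(11) — stack <11>
step 6: op6 push(10) — stack <11,10>
step 7: op9 pop() → 10 — stack <11>
step 8: op8 pop() → 11 — stack <>
step 9: op7 push(2) — stack <2>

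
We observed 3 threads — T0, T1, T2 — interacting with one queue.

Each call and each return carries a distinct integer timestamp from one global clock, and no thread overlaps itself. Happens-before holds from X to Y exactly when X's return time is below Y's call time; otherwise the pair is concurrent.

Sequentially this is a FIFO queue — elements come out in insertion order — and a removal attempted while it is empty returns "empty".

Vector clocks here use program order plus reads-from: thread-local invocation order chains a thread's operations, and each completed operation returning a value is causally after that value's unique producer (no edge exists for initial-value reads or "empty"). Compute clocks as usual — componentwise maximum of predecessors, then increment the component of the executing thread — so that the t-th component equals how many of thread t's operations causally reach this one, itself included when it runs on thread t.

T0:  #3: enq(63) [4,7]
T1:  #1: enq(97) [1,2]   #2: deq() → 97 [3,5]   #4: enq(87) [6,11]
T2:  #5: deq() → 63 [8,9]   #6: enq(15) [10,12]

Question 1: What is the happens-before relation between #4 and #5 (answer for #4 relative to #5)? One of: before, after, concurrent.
concurrent

#4 spans [6,11], #5 spans [8,9]
the intervals overlap in both directions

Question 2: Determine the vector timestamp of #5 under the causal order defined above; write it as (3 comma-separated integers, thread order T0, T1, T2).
(1, 0, 1)

no predecessors for #1 (invoked 1): T1 increments from zero → (0, 1, 0)
no predecessors for #3 (invoked 4): T0 increments from zero → (1, 0, 0)
VC(#2, invoked at 3): max of VC(#1)=(0, 1, 0), then +1 on thread T1 → (0, 2, 0)
VC(#5, invoked at 8): max of VC(#3)=(1, 0, 0), then +1 on thread T2 → (1, 0, 1)
VC(#4, invoked at 6): max of VC(#2)=(0, 2, 0), then +1 on thread T1 → (0, 3, 0)
VC(#6, invoked at 10): max of VC(#5)=(1, 0, 1), then +1 on thread T2 → (1, 0, 2)
target: VC(#5) = (1, 0, 1)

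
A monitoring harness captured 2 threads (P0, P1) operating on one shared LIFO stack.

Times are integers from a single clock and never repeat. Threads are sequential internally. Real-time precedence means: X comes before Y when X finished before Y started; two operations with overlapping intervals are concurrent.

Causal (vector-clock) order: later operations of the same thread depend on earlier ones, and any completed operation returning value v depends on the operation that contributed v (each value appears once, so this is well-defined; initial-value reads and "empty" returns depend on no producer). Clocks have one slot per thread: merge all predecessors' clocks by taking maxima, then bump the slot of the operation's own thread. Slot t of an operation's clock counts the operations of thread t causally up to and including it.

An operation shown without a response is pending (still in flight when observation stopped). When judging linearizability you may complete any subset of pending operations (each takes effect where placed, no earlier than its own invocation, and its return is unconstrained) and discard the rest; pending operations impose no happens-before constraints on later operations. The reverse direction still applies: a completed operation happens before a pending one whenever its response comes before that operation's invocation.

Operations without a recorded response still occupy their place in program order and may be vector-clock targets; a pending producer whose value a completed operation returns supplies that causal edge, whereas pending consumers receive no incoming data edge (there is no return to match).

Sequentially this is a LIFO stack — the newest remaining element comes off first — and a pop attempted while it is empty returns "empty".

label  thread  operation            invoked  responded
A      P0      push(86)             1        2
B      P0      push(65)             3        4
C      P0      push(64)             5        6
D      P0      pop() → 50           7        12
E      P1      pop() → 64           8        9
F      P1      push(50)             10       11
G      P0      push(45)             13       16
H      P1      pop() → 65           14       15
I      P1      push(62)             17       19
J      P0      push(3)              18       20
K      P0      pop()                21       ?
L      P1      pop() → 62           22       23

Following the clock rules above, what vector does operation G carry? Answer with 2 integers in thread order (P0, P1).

(5, 2)

A, invoked 1, has no incoming edges; only P0's bump applies → (1, 0)
merge at B (invoked 3): VC(A)=(1, 0), own-thread bump on P0 → (2, 0)
merge at C (invoked 5): VC(B)=(2, 0), own-thread bump on P0 → (3, 0)
merge at E (invoked 8): VC(C)=(3, 0), own-thread bump on P1 → (3, 1)
merge at F (invoked 10): VC(E)=(3, 1), own-thread bump on P1 → (3, 2)
merge at H (invoked 14): VC(B)=(2, 0), VC(F)=(3, 2), own-thread bump on P1 → (3, 3)
merge at D (invoked 7): VC(C)=(3, 0), VC(F)=(3, 2), own-thread bump on P0 → (4, 2)
merge at I (invoked 17): VC(H)=(3, 3), own-thread bump on P1 → (3, 4)
merge at G (invoked 13): VC(D)=(4, 2), own-thread bump on P0 → (5, 2)
merge at L (invoked 22): VC(I)=(3, 4), own-thread bump on P1 → (3, 5)
merge at J (invoked 18): VC(G)=(5, 2), own-thread bump on P0 → (6, 2)
merge at K (invoked 21): VC(J)=(6, 2), own-thread bump on P0 → (7, 2)
target: VC(G) = (5, 2)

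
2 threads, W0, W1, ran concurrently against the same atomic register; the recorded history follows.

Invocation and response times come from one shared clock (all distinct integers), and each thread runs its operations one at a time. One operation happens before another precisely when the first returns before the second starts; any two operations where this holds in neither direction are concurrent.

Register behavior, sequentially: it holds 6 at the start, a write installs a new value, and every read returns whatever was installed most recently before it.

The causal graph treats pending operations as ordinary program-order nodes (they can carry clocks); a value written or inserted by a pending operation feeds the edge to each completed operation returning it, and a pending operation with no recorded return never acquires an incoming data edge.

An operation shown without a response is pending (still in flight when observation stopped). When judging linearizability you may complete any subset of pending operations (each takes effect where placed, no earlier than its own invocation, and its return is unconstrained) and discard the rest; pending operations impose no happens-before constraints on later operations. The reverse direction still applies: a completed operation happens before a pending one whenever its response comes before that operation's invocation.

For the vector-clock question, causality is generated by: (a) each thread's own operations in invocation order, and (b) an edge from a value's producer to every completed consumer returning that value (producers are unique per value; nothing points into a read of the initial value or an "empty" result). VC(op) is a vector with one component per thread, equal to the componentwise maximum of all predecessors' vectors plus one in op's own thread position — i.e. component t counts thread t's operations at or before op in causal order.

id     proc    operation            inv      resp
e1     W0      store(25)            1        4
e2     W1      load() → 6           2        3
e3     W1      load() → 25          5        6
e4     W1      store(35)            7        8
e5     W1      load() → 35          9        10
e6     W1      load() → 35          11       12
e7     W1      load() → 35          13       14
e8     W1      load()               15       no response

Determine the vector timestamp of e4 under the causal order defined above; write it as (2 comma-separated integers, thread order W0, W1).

(1, 3)

root op e2, invoked 2: fresh clock plus W1's own tick → (0, 1)
root op e1, invoked 1: fresh clock plus W0's own tick → (1, 0)
merge at e3 (invoked 5): VC(e1)=(1, 0), VC(e2)=(0, 1), own-thread bump on W1 → (1, 2)
merge at e4 (invoked 7): VC(e3)=(1, 2), own-thread bump on W1 → (1, 3)
merge at e5 (invoked 9): VC(e4)=(1, 3), own-thread bump on W1 → (1, 4)
merge at e6 (invoked 11): VC(e4)=(1, 3), VC(e5)=(1, 4), own-thread bump on W1 → (1, 5)
merge at e7 (invoked 13): VC(e4)=(1, 3), VC(e6)=(1, 5), own-thread bump on W1 → (1, 6)
merge at e8 (invoked 15): VC(e7)=(1, 6), own-thread bump on W1 → (1, 7)
target: VC(e4) = (1, 3)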